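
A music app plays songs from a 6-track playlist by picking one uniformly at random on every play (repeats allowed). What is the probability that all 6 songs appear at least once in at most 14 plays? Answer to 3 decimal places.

0.583

By inclusion–exclusion over which songs are missing,
P(all seen) = Σ_{j=0}^{6} (-1)^j C(6,j)((6-j)/6)^14
= 1.0000 - 0.4673 + 0.0514 - 0.0012 + 0.0000 - 0.0000 + 0.0000
= 0.5828.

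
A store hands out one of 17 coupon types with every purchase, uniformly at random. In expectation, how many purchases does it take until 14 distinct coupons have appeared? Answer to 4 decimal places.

27.3057

With k distinct coupons already seen, the next new one arrives after an expected 17/(17-k) purchases.
Sum over k = 0,...,13: E = 17/17 + 17/16 + 17/15 + ... + 17/5 + 17/4 = 27.30573.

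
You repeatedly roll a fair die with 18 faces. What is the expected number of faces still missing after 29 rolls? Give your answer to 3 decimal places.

For each face, P(unseen after 29) = (17/18)^29 = 0.1906.
By linearity of expectation, E[unseen] = 18·(17/18)^29 = 3.4307.

3.431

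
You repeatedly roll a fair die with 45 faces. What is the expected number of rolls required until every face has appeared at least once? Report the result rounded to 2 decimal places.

After k distinct faces have appeared, the next roll gives a new one with probability (45-k)/45, so the expected wait for the (k+1)-th is 45/(45-k).
E[T] = 45/45 + 45/44 + 45/43 + ... + 45/2 + 45/1 = 45·H_{45}.
H_{45} = 4.395, so E[T] = 197.773.

197.77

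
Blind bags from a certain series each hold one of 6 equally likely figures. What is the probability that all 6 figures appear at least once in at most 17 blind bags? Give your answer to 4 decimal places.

0.7446

Let A_i be the event that figure i is missing after 17 blind bags. By inclusion–exclusion on the A_i,
P(all seen) = Σ_{j=0}^{6} (-1)^j C(6,j)((6-j)/6)^17
= 1.00000 - 0.27044 + 0.01522 - 0.00015 + 0.00000 - 0.00000 + 0.00000
= 0.74463.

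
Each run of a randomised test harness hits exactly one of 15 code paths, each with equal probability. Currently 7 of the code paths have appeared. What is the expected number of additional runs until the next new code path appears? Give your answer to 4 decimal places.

1.8750

Each run yields a new code path with probability (15-7)/15 = 8/15, so the wait is geometric with mean 15/8.
E = 15/8 = 1.87500.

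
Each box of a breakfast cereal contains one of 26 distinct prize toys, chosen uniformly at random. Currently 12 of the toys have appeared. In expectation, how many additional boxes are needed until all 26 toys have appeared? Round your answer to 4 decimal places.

84.5406

The wait to go from k to k+1 distinct toys is geometric with mean 26/(26-k).
Sum over k = 12,...,25: E = 26/14 + 26/13 + 26/12 + ... + 26/2 + 26/1 = 84.54062.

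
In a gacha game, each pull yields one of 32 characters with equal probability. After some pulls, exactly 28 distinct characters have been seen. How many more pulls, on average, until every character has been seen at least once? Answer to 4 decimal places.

From k distinct to k+1 distinct takes on average 32/(32-k) pulls.
Sum over k = 28,...,31: E = 32/4 + 32/3 + 32/2 + 32/1 = 66.66667.

66.6667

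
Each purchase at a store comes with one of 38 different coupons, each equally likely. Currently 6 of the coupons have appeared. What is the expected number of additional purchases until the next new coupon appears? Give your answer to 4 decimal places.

1.1875

Each purchase yields a new coupon with probability (38-6)/38 = 32/38, so the wait is geometric with mean 38/32.
E = 38/32 = 1.18750.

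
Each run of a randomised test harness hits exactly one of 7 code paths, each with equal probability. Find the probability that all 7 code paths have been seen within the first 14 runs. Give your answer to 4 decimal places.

0.3666

By inclusion–exclusion over which code paths are missing,
P(all seen) = Σ_{j=0}^{7} (-1)^j C(7,j)((7-j)/7)^14
= 1.00000 - 0.80880 + 0.18898 - 0.01385 + 0.00025 - 0.00000 + 0.00000 - 0.00000
= 0.36657.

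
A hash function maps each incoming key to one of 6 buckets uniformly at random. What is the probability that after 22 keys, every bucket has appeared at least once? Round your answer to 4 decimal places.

0.8933

By inclusion–exclusion over which buckets are missing,
P(all seen) = Σ_{j=0}^{6} (-1)^j C(6,j)((6-j)/6)^22
= 1.00000 - 0.10868 + 0.00200 - 0.00000 + 0.00000 - 0.00000 + 0.00000
= 0.89332.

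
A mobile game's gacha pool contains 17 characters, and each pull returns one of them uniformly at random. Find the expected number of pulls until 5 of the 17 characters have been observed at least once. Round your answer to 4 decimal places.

5.7178

Going from k to k+1 distinct takes a geometric number of pulls with mean 17/(17-k).
Sum over k = 0,...,4: E = 17/17 + 17/16 + 17/15 + 17/14 + 17/13 = 5.71781.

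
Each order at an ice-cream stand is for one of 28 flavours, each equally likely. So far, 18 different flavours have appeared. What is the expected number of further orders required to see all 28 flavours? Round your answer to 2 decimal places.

82.01

The wait to go from k to k+1 distinct flavours is geometric with mean 28/(28-k).
Sum over k = 18,...,27: E = 28/10 + 28/9 + 28/8 + ... + 28/2 + 28/1 = 82.011.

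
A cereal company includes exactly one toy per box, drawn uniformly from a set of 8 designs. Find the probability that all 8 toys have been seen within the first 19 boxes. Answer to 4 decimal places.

0.4783

By inclusion–exclusion over which toys are missing,
P(all seen) = Σ_{j=0}^{8} (-1)^j C(8,j)((8-j)/8)^19
= 1.00000 - 0.63277 + 0.11839 - 0.00741 + 0.00013 - 0.00000 + 0.00000 - 0.00000 + 0.00000
= 0.47835.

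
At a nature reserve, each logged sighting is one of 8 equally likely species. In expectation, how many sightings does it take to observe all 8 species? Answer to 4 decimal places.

21.7429

The wait to go from k to k+1 distinct species is geometric with mean 8/(8-k).
E[T] = 8/8 + 8/7 + 8/6 + ... + 8/2 + 8/1 = 8·H_{8}.
H_{8} = 2.71786, so E[T] = 21.74286.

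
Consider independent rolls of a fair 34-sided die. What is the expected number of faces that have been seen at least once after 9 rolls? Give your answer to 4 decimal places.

For each face, P(seen in 9 rolls) = 1 - (33/34)^9 = 0.23561.
By linearity of expectation, E[distinct seen] = 34·(1 - (33/34)^9) = 8.01073.

8.0107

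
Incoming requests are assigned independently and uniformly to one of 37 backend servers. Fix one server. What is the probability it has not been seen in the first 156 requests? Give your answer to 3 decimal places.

On each request the fixed server fails to appear with probability 36/37.
P(still missing after 156) = (36/37)^156 = 0.0139.

0.014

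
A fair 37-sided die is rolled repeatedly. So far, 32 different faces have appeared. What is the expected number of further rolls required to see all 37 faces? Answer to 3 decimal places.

84.483

From k distinct to k+1 distinct takes on average 37/(37-k) rolls.
Sum over k = 32,...,36: E = 37/5 + 37/4 + 37/3 + 37/2 + 37/1 = 84.4833.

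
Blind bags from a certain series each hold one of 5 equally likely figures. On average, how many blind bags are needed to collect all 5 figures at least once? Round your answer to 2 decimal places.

Split into phases: going from k distinct to k+1 distinct takes on average 5/(5-k) blind bags.
E[T] = 5/5 + 5/4 + 5/3 + 5/2 + 5/1 = 5·H_{5}.
H_{5} = 2.283, so E[T] = 11.417.

11.42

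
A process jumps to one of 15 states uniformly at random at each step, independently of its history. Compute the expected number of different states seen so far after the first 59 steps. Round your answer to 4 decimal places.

14.7440

For each state, P(seen in 59 steps) = 1 - (14/15)^59 = 0.98293.
By linearity of expectation, E[distinct seen] = 15·(1 - (14/15)^59) = 14.74399.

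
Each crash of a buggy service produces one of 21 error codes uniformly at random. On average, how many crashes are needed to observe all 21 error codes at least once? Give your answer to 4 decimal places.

76.5525

Split into phases: going from k distinct to k+1 distinct takes on average 21/(21-k) crashes.
E[T] = 21/21 + 21/20 + 21/19 + ... + 21/2 + 21/1 = 21·H_{21}.
H_{21} = 3.64536, so E[T] = 76.55253.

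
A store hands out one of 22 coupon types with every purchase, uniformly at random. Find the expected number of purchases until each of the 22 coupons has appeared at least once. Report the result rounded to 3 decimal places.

81.198

The wait to go from k to k+1 distinct coupons is geometric with mean 22/(22-k).
E[T] = 22/22 + 22/21 + 22/20 + ... + 22/2 + 22/1 = 22·H_{22}.
H_{22} = 3.6908, so E[T] = 81.1979.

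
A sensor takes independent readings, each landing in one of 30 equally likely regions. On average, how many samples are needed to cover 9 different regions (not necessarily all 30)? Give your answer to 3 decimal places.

With k distinct regions already seen, the next new one arrives after an expected 30/(30-k) samples.
Sum over k = 0,...,8: E = 30/30 + 30/29 + 30/28 + ... + 30/23 + 30/22 = 10.4889.

10.489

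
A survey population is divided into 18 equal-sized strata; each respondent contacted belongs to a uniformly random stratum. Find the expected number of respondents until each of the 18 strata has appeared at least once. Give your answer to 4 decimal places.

The wait to go from k to k+1 distinct strata is geometric with mean 18/(18-k).
E[T] = 18/18 + 18/17 + 18/16 + ... + 18/2 + 18/1 = 18·H_{18}.
H_{18} = 3.49511, so E[T] = 62.91195.

62.9119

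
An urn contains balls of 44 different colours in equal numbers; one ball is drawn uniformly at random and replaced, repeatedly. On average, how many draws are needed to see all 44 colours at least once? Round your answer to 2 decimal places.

192.40

Split into phases: going from k distinct to k+1 distinct takes on average 44/(44-k) draws.
E[T] = 44/44 + 44/43 + 44/42 + ... + 44/2 + 44/1 = 44·H_{44}.
H_{44} = 4.373, so E[T] = 192.400.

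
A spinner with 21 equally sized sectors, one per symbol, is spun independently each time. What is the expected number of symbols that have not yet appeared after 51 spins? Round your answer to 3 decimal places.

1.744

For each symbol, P(unseen after 51) = (20/21)^51 = 0.0831.
By linearity of expectation, E[unseen] = 21·(20/21)^51 = 1.7441.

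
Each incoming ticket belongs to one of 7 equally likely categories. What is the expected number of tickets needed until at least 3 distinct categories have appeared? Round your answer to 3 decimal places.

3.567

With k distinct categories already seen, the next new one arrives after an expected 7/(7-k) tickets.
Sum over k = 0,...,2: E = 7/7 + 7/6 + 7/5 = 3.5667.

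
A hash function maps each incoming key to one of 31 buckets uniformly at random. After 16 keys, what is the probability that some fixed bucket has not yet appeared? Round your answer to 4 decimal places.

On each key the fixed bucket fails to appear with probability 30/31.
P(still missing after 16) = (30/31)^16 = 0.59177.

0.5918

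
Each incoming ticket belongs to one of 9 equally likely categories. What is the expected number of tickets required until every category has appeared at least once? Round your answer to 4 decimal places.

25.4607

The wait to go from k to k+1 distinct categories is geometric with mean 9/(9-k).
E[T] = 9/9 + 9/8 + 9/7 + ... + 9/2 + 9/1 = 9·H_{9}.
H_{9} = 2.82897, so E[T] = 25.46071.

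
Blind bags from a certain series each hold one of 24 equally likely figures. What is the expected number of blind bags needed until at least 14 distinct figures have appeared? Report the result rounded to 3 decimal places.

With k distinct figures already seen, the next new one arrives after an expected 24/(24-k) blind bags.
Sum over k = 0,...,13: E = 24/24 + 24/23 + 24/22 + ... + 24/12 + 24/11 = 20.3278.

20.328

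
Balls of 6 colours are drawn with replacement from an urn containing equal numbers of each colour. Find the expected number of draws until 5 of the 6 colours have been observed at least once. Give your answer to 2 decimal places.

Going from k to k+1 distinct takes a geometric number of draws with mean 6/(6-k).
Sum over k = 0,...,4: E = 6/6 + 6/5 + 6/4 + 6/3 + 6/2 = 8.700.

8.70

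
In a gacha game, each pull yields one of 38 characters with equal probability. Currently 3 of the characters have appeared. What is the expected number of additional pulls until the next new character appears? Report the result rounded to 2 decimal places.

The number of pulls until the next new character is geometric with success probability 35/38, so its mean is 38/35.
E = 38/35 = 1.086.

1.09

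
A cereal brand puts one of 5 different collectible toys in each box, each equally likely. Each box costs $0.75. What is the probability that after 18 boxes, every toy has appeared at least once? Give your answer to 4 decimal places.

Let A_i be the event that toy i is missing after 18 boxes. By inclusion–exclusion on the A_i,
P(all seen) = Σ_{j=0}^{5} (-1)^j C(5,j)((5-j)/5)^18
= 1.00000 - 0.09007 + 0.00102 - 0.00000 + 0.00000 - 0.00000
= 0.91094.

0.9109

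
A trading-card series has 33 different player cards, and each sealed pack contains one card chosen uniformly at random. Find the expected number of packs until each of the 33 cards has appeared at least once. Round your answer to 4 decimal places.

134.9303

After k distinct cards have appeared, the next pack gives a new one with probability (33-k)/33, so the expected wait for the (k+1)-th is 33/(33-k).
E[T] = 33/33 + 33/32 + 33/31 + ... + 33/2 + 33/1 = 33·H_{33}.
H_{33} = 4.08880, so E[T] = 134.93034.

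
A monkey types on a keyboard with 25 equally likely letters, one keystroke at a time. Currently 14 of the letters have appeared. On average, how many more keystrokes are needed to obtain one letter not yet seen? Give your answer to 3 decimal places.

2.273

Each keystroke yields a new letter with probability (25-14)/25 = 11/25, so the wait is geometric with mean 25/11.
E = 25/11 = 2.2727.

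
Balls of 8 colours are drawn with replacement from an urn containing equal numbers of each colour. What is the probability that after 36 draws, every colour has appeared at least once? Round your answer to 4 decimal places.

0.9355

By inclusion–exclusion over which colours are missing,
P(all seen) = Σ_{j=0}^{8} (-1)^j C(8,j)((8-j)/8)^36
= 1.00000 - 0.06537 + 0.00089 - 0.00000 + 0.00000 - 0.00000 + 0.00000 - 0.00000 + 0.00000
= 0.93552.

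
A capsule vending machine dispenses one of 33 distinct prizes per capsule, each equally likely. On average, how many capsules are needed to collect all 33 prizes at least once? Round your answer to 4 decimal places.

After k distinct prizes have appeared, the next capsule gives a new one with probability (33-k)/33, so the expected wait for the (k+1)-th is 33/(33-k).
E[T] = 33/33 + 33/32 + 33/31 + ... + 33/2 + 33/1 = 33·H_{33}.
H_{33} = 4.08880, so E[T] = 134.93034.

134.9303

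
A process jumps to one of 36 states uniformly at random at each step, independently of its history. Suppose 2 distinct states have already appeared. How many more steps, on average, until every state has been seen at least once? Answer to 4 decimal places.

With k distinct states already seen, the next new one takes an expected 36/(36-k) steps.
Sum over k = 2,...,35: E = 36/34 + 36/33 + 36/32 + ... + 36/2 + 36/1 = 148.25556.

148.2556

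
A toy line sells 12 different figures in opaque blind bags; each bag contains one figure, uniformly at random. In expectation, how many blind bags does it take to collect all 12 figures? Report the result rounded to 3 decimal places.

37.239

The wait to go from k to k+1 distinct figures is geometric with mean 12/(12-k).
E[T] = 12/12 + 12/11 + 12/10 + ... + 12/2 + 12/1 = 12·H_{12}.
H_{12} = 3.1032, so E[T] = 37.2385.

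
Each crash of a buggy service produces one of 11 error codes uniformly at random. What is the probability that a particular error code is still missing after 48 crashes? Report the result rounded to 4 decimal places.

0.0103

On each crash the fixed error code fails to appear with probability 10/11.
P(still missing after 48) = (10/11)^48 = 0.01031.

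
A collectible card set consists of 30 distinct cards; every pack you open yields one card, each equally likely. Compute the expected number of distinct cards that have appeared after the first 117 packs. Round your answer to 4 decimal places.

For each card, P(seen in 117 packs) = 1 - (29/30)^117 = 0.98106.
By linearity of expectation, E[distinct seen] = 30·(1 - (29/30)^117) = 29.43180.

29.4318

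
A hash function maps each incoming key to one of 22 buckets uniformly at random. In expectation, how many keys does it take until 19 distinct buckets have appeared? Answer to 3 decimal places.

40.865

With k distinct buckets already seen, the next new one arrives after an expected 22/(22-k) keys.
Sum over k = 0,...,18: E = 22/22 + 22/21 + 22/20 + ... + 22/5 + 22/4 = 40.8646.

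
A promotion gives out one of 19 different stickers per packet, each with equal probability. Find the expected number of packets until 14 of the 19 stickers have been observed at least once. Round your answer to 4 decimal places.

Going from k to k+1 distinct takes a geometric number of packets with mean 19/(19-k).
Sum over k = 0,...,13: E = 19/19 + 19/18 + 19/17 + ... + 19/7 + 19/6 = 24.02372.

24.0237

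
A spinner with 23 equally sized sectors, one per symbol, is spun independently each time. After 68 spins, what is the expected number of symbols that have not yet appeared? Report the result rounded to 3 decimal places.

1.119

For each symbol, P(unseen after 68) = (22/23)^68 = 0.0487.
By linearity of expectation, E[unseen] = 23·(22/23)^68 = 1.1194.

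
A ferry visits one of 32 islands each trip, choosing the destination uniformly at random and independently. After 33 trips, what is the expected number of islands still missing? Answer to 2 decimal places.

For each island, P(unseen after 33) = (31/32)^33 = 0.351.
By linearity of expectation, E[unseen] = 32·(31/32)^33 = 11.224.

11.22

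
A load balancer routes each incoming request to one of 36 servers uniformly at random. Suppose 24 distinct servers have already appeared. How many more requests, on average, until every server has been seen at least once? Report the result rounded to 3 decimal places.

111.716

The wait to go from k to k+1 distinct servers is geometric with mean 36/(36-k).
Sum over k = 24,...,35: E = 36/12 + 36/11 + 36/10 + ... + 36/2 + 36/1 = 111.7156.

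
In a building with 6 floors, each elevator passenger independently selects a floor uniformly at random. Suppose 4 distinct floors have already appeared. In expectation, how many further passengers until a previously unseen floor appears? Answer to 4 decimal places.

The number of passengers until the next new floor is geometric with success probability 2/6, so its mean is 6/2.
E = 6/2 = 3.00000.

3.0000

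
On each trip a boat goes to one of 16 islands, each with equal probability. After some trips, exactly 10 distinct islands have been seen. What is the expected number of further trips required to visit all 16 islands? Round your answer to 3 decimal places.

The wait to go from k to k+1 distinct islands is geometric with mean 16/(16-k).
Sum over k = 10,...,15: E = 16/6 + 16/5 + 16/4 + 16/3 + 16/2 + 16/1 = 39.2000.

39.200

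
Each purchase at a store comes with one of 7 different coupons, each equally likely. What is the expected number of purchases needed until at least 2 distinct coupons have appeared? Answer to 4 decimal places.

With k distinct coupons already seen, the next new one arrives after an expected 7/(7-k) purchases.
Sum over k = 0,...,1: E = 7/7 + 7/6 = 2.16667.

2.1667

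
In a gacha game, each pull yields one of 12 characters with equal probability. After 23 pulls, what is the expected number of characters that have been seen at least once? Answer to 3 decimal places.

For each character, P(seen in 23 pulls) = 1 - (11/12)^23 = 0.8648.
By linearity of expectation, E[distinct seen] = 12·(1 - (11/12)^23) = 10.3780.

10.378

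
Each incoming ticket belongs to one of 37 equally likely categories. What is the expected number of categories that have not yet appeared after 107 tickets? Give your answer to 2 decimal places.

For each category, P(unseen after 107) = (36/37)^107 = 0.053.
By linearity of expectation, E[unseen] = 37·(36/37)^107 = 1.972.

1.97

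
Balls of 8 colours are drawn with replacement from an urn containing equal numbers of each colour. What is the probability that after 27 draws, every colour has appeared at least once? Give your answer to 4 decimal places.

0.7943

Let A_i be the event that colour i is missing after 27 draws. By inclusion–exclusion on the A_i,
P(all seen) = Σ_{j=0}^{8} (-1)^j C(8,j)((8-j)/8)^27
= 1.00000 - 0.21742 + 0.01185 - 0.00017 + 0.00000 - 0.00000 + 0.00000 - 0.00000 + 0.00000
= 0.79426.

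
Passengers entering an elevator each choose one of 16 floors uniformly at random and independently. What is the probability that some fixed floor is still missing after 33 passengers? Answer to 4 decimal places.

On each passenger the fixed floor fails to appear with probability 15/16.
P(still missing after 33) = (15/16)^33 = 0.11886.

0.1189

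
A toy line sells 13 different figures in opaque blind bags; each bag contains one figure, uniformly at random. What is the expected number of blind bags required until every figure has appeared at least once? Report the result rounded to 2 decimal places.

41.34

After k distinct figures have appeared, the next blind bag gives a new one with probability (13-k)/13, so the expected wait for the (k+1)-th is 13/(13-k).
E[T] = 13/13 + 13/12 + 13/11 + ... + 13/2 + 13/1 = 13·H_{13}.
H_{13} = 3.180, so E[T] = 41.342.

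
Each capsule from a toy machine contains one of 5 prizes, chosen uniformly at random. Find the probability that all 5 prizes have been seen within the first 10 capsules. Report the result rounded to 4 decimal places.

0.5225

Let A_i be the event that prize i is missing after 10 capsules. By inclusion–exclusion on the A_i,
P(all seen) = Σ_{j=0}^{5} (-1)^j C(5,j)((5-j)/5)^10
= 1.00000 - 0.53687 + 0.06047 - 0.00105 + 0.00000 - 0.00000
= 0.52255.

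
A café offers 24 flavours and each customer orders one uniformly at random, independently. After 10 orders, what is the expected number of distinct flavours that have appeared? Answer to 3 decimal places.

8.319

For each flavour, P(seen in 10 orders) = 1 - (23/24)^10 = 0.3466.
By linearity of expectation, E[distinct seen] = 24·(1 - (23/24)^10) = 8.3189.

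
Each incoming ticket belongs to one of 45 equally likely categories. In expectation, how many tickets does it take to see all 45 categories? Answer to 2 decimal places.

197.77

The wait to go from k to k+1 distinct categories is geometric with mean 45/(45-k).
E[T] = 45/45 + 45/44 + 45/43 + ... + 45/2 + 45/1 = 45·H_{45}.
H_{45} = 4.395, so E[T] = 197.773.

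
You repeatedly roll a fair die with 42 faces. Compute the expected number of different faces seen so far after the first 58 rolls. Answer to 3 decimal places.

31.619

For each face, P(seen in 58 rolls) = 1 - (41/42)^58 = 0.7528.
By linearity of expectation, E[distinct seen] = 42·(1 - (41/42)^58) = 31.6186.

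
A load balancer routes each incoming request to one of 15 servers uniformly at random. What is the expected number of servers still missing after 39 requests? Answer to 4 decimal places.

For each server, P(unseen after 39) = (14/15)^39 = 0.06783.
By linearity of expectation, E[unseen] = 15·(14/15)^39 = 1.01748.

1.0175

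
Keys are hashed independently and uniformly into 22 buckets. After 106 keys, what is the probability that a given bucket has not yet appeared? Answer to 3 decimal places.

On each key the fixed bucket fails to appear with probability 21/22.
P(still missing after 106) = (21/22)^106 = 0.0072.

0.007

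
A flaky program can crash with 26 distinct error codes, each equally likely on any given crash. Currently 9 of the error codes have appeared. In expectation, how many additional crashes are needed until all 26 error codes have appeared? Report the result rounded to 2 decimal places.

89.43

With k distinct error codes already seen, the next new one takes an expected 26/(26-k) crashes.
Sum over k = 9,...,25: E = 26/17 + 26/16 + 26/15 + ... + 26/2 + 26/1 = 89.428.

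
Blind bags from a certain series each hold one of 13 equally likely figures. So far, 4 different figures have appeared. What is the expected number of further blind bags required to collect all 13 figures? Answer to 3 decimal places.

With k distinct figures already seen, the next new one takes an expected 13/(13-k) blind bags.
Sum over k = 4,...,12: E = 13/9 + 13/8 + 13/7 + ... + 13/2 + 13/1 = 36.7766.

36.777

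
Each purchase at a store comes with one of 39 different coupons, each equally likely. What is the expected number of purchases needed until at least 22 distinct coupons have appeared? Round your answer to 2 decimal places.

31.75

Going from k to k+1 distinct takes a geometric number of purchases with mean 39/(39-k).
Sum over k = 0,...,21: E = 39/39 + 39/38 + 39/37 + ... + 39/19 + 39/18 = 31.746.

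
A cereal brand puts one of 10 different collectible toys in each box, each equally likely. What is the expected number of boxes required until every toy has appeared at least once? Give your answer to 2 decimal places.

29.29

The wait to go from k to k+1 distinct toys is geometric with mean 10/(10-k).
E[T] = 10/10 + 10/9 + 10/8 + ... + 10/2 + 10/1 = 10·H_{10}.
H_{10} = 2.929, so E[T] = 29.290.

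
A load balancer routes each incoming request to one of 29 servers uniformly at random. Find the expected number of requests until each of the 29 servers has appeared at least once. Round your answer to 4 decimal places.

After k distinct servers have appeared, the next request gives a new one with probability (29-k)/29, so the expected wait for the (k+1)-th is 29/(29-k).
E[T] = 29/29 + 29/28 + 29/27 + ... + 29/2 + 29/1 = 29·H_{29}.
H_{29} = 3.96165, so E[T] = 114.88796.

114.8880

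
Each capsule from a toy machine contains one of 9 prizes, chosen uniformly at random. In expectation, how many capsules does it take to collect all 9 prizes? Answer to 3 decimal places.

After k distinct prizes have appeared, the next capsule gives a new one with probability (9-k)/9, so the expected wait for the (k+1)-th is 9/(9-k).
E[T] = 9/9 + 9/8 + 9/7 + ... + 9/2 + 9/1 = 9·H_{9}.
H_{9} = 2.8290, so E[T] = 25.4607.

25.461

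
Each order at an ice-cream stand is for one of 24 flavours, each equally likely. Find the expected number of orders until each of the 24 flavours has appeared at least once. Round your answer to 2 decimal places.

Split into phases: going from k distinct to k+1 distinct takes on average 24/(24-k) orders.
E[T] = 24/24 + 24/23 + 24/22 + ... + 24/2 + 24/1 = 24·H_{24}.
H_{24} = 3.776, so E[T] = 90.623.

90.62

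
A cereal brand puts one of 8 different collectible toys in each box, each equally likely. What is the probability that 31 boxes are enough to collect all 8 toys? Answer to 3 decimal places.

0.876

Let A_i be the event that toy i is missing after 31 boxes. By inclusion–exclusion on the A_i,
P(all seen) = Σ_{j=0}^{8} (-1)^j C(8,j)((8-j)/8)^31
= 1.0000 - 0.1274 + 0.0038 - 0.0000 + 0.0000 - 0.0000 + 0.0000 - 0.0000 + 0.0000
= 0.8763.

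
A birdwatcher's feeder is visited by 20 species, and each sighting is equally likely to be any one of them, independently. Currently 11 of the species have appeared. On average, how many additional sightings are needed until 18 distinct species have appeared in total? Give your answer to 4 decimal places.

26.5794

The wait to go from k to k+1 distinct species is geometric with mean 20/(20-k).
Sum over k = 11,...,17: E = 20/9 + 20/8 + 20/7 + ... + 20/4 + 20/3 = 26.57937.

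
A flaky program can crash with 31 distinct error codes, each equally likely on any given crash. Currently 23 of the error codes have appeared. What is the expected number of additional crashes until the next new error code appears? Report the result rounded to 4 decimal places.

3.8750

The number of crashes until the next new error code is geometric with success probability 8/31, so its mean is 31/8.
E = 31/8 = 3.87500.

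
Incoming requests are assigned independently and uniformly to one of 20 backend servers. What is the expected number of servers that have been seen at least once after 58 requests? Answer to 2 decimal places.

For each server, P(seen in 58 requests) = 1 - (19/20)^58 = 0.949.
By linearity of expectation, E[distinct seen] = 20·(1 - (19/20)^58) = 18.979.

18.98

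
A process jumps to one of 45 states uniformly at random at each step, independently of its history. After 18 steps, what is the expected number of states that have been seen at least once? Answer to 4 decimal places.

For each state, P(seen in 18 steps) = 1 - (44/45)^18 = 0.33270.
By linearity of expectation, E[distinct seen] = 45·(1 - (44/45)^18) = 14.97138.

14.9714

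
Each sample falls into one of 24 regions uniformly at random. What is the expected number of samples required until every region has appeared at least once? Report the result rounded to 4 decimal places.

After k distinct regions have appeared, the next sample gives a new one with probability (24-k)/24, so the expected wait for the (k+1)-th is 24/(24-k).
E[T] = 24/24 + 24/23 + 24/22 + ... + 24/2 + 24/1 = 24·H_{24}.
H_{24} = 3.77596, so E[T] = 90.62300.

90.6230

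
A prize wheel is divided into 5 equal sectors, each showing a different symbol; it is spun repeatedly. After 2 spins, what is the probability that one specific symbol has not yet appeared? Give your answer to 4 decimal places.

On each spin the fixed symbol fails to appear with probability 4/5.
P(still missing after 2) = (4/5)^2 = 0.64000.

0.6400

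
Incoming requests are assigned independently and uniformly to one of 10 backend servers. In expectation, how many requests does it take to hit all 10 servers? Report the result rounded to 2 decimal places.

After k distinct servers have appeared, the next request gives a new one with probability (10-k)/10, so the expected wait for the (k+1)-th is 10/(10-k).
E[T] = 10/10 + 10/9 + 10/8 + ... + 10/2 + 10/1 = 10·H_{10}.
H_{10} = 2.929, so E[T] = 29.290.

29.29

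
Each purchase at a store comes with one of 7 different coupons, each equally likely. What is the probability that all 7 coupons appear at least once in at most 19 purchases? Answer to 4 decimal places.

0.6601

By inclusion–exclusion over which coupons are missing,
P(all seen) = Σ_{j=0}^{7} (-1)^j C(7,j)((7-j)/7)^19
= 1.00000 - 0.37420 + 0.03514 - 0.00084 + 0.00000 - 0.00000 + 0.00000 - 0.00000
= 0.66009.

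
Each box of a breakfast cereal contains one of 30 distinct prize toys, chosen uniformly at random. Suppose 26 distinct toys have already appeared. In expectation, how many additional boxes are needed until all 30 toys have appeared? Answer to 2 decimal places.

With k distinct toys already seen, the next new one takes an expected 30/(30-k) boxes.
Sum over k = 26,...,29: E = 30/4 + 30/3 + 30/2 + 30/1 = 62.500.

62.50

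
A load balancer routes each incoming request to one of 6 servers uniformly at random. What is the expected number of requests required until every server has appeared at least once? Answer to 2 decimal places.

The wait to go from k to k+1 distinct servers is geometric with mean 6/(6-k).
E[T] = 6/6 + 6/5 + 6/4 + 6/3 + 6/2 + 6/1 = 6·H_{6}.
H_{6} = 2.450, so E[T] = 14.700.

14.70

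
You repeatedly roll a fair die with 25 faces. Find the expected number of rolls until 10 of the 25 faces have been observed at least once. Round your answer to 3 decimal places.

12.443

Going from k to k+1 distinct takes a geometric number of rolls with mean 25/(25-k).
Sum over k = 0,...,9: E = 25/25 + 25/24 + 25/23 + ... + 25/17 + 25/16 = 12.4432.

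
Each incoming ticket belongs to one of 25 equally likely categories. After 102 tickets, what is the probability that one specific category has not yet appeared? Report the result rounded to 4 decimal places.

On each ticket the fixed category fails to appear with probability 24/25.
P(still missing after 102) = (24/25)^102 = 0.01555.

0.0155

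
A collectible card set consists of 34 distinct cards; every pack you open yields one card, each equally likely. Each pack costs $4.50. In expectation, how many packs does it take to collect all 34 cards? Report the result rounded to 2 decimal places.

Split into phases: going from k distinct to k+1 distinct takes on average 34/(34-k) packs.
E[T] = 34/34 + 34/33 + 34/32 + ... + 34/2 + 34/1 = 34·H_{34}.
H_{34} = 4.118, so E[T] = 140.019.

140.02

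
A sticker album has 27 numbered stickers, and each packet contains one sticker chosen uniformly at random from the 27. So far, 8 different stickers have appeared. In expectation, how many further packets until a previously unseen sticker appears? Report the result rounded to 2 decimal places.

Each packet yields a new sticker with probability (27-8)/27 = 19/27, so the wait is geometric with mean 27/19.
E = 27/19 = 1.421.

1.42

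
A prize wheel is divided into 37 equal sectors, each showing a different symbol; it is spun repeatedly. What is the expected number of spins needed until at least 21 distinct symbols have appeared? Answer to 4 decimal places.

Going from k to k+1 distinct takes a geometric number of spins with mean 37/(37-k).
Sum over k = 0,...,20: E = 37/37 + 37/36 + 37/35 + ... + 37/18 + 37/17 = 30.37172.

30.3717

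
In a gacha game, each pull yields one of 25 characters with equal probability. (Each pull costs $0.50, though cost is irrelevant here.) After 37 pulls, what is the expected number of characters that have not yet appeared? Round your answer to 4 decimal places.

5.5205

For each character, P(unseen after 37) = (24/25)^37 = 0.22082.
By linearity of expectation, E[unseen] = 25·(24/25)^37 = 5.52046.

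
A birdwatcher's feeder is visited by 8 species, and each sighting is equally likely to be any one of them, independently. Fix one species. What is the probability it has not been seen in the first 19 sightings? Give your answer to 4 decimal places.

Each sighting misses the fixed species with probability (8-1)/8 = 7/8, independently.
P(still missing after 19) = (7/8)^19 = 0.07910.

0.0791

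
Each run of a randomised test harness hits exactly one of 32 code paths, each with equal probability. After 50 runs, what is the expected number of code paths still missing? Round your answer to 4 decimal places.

For each code path, P(unseen after 50) = (31/32)^50 = 0.20445.
By linearity of expectation, E[unseen] = 32·(31/32)^50 = 6.54238.

6.5424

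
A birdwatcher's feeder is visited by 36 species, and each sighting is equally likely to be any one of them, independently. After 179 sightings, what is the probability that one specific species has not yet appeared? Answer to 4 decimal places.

0.0065

Each sighting misses the fixed species with probability (36-1)/36 = 35/36, independently.
P(still missing after 179) = (35/36)^179 = 0.00646.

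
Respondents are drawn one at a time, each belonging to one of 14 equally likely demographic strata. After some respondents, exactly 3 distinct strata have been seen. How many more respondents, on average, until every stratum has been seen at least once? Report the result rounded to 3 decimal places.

The wait to go from k to k+1 distinct strata is geometric with mean 14/(14-k).
Sum over k = 3,...,13: E = 14/11 + 14/10 + 14/9 + ... + 14/2 + 14/1 = 42.2783.

42.278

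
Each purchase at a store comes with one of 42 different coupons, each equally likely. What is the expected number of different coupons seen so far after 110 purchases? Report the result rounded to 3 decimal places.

39.035

For each coupon, P(seen in 110 purchases) = 1 - (41/42)^110 = 0.9294.
By linearity of expectation, E[distinct seen] = 42·(1 - (41/42)^110) = 39.0348.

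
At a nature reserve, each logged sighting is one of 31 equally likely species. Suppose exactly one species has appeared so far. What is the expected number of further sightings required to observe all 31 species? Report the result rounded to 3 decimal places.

123.845

From k distinct to k+1 distinct takes on average 31/(31-k) sightings.
Sum over k = 1,...,30: E = 31/30 + 31/29 + 31/28 + ... + 31/2 + 31/1 = 123.8446.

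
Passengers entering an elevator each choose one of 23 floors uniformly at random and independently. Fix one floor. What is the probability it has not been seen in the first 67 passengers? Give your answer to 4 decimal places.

On each passenger the fixed floor fails to appear with probability 22/23.
P(still missing after 67) = (22/23)^67 = 0.05088.

0.0509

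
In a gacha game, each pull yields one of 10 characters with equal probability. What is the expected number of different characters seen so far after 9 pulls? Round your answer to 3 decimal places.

6.126

For each character, P(seen in 9 pulls) = 1 - (9/10)^9 = 0.6126.
By linearity of expectation, E[distinct seen] = 10·(1 - (9/10)^9) = 6.1258.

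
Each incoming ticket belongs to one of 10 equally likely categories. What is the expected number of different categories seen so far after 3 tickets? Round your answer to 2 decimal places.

2.71

For each category, P(seen in 3 tickets) = 1 - (9/10)^3 = 0.271.
By linearity of expectation, E[distinct seen] = 10·(1 - (9/10)^3) = 2.710.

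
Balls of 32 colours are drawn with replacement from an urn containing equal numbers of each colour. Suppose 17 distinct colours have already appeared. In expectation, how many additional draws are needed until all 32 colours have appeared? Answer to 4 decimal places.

The wait to go from k to k+1 distinct colours is geometric with mean 32/(32-k).
Sum over k = 17,...,31: E = 32/15 + 32/14 + 32/13 + ... + 32/2 + 32/1 = 106.18333.

106.1833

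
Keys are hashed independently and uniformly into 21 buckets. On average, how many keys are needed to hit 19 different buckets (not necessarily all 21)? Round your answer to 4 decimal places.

Going from k to k+1 distinct takes a geometric number of keys with mean 21/(21-k).
Sum over k = 0,...,18: E = 21/21 + 21/20 + 21/19 + ... + 21/4 + 21/3 = 45.05253.

45.0525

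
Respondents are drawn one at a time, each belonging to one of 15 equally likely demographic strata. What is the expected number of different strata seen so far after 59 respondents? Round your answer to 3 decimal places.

For each stratum, P(seen in 59 respondents) = 1 - (14/15)^59 = 0.9829.
By linearity of expectation, E[distinct seen] = 15·(1 - (14/15)^59) = 14.7440.

14.744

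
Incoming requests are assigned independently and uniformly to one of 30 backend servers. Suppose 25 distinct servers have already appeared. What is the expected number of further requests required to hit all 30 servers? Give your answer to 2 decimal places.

68.50

From k distinct to k+1 distinct takes on average 30/(30-k) requests.
Sum over k = 25,...,29: E = 30/5 + 30/4 + 30/3 + 30/2 + 30/1 = 68.500.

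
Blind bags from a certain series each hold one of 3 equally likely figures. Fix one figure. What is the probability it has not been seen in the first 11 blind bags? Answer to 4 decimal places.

Each blind bag misses the fixed figure with probability (3-1)/3 = 2/3, independently.
P(still missing after 11) = (2/3)^11 = 0.01156.

0.0116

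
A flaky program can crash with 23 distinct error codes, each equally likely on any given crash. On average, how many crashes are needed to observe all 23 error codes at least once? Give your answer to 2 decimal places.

Split into phases: going from k distinct to k+1 distinct takes on average 23/(23-k) crashes.
E[T] = 23/23 + 23/22 + 23/21 + ... + 23/2 + 23/1 = 23·H_{23}.
H_{23} = 3.734, so E[T] = 85.889.

85.89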